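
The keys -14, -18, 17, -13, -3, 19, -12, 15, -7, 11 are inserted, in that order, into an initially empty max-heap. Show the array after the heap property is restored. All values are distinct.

[19, 15, 17, -3, 11, -14, -12, -18, -7, -13]

Insert -14:
  append -14 at index 0 → [-14] (no swap needed)
Insert -18:
  append -18 at index 1 → [-14, -18] (no swap needed)
Insert 17:
  append 17 at index 2 → [-14, -18, 17]
  17 > parent -14 at index 0, swap → [17, -18, -14]
Insert -13:
  append -13 at index 3 → [17, -18, -14, -13]
  -13 > parent -18 at index 1, swap → [17, -13, -14, -18]
Insert -3:
  append -3 at index 4 → [17, -13, -14, -18, -3]
  -3 > parent -13 at index 1, swap → [17, -3, -14, -18, -13]
Insert 19:
  append 19 at index 5 → [17, -3, -14, -18, -13, 19]
  19 > parent -14 at index 2, swap → [17, -3, 19, -18, -13, -14]
  19 > parent 17 at index 0, swap → [19, -3, 17, -18, -13, -14]
Insert -12:
  append -12 at index 6 → [19, -3, 17, -18, -13, -14, -12] (no swap needed)
Insert 15:
  append 15 at index 7 → [19, -3, 17, -18, -13, -14, -12, 15]
  15 > parent -18 at index 3, swap → [19, -3, 17, 15, -13, -14, -12, -18]
  15 > parent -3 at index 1, swap → [19, 15, 17, -3, -13, -14, -12, -18]
Insert -7:
  append -7 at index 8 → [19, 15, 17, -3, -13, -14, -12, -18, -7] (no swap needed)
Insert 11:
  append 11 at index 9 → [19, 15, 17, -3, -13, -14, -12, -18, -7, 11]
  11 > parent -13 at index 4, swap → [19, 15, 17, -3, 11, -14, -12, -18, -7, -13]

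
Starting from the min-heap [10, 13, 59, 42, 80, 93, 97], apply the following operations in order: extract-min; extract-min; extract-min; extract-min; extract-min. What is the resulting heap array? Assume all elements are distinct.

[93, 97]

extract-min → returns 10:
  remove root 10; move last element 97 to root → [97, 13, 59, 42, 80, 93]
  97 vs smaller child 13 at index 1, swap → [13, 97, 59, 42, 80, 93]
  97 vs smaller child 42 at index 3, swap → [13, 42, 59, 97, 80, 93]
extract-min → returns 13:
  remove root 13; move last element 93 to root → [93, 42, 59, 97, 80]
  93 vs smaller child 42 at index 1, swap → [42, 93, 59, 97, 80]
  93 vs smaller child 80 at index 4, swap → [42, 80, 59, 97, 93]
extract-min → returns 42:
  remove root 42; move last element 93 to root → [93, 80, 59, 97]
  93 vs smaller child 59 at index 2, swap → [59, 80, 93, 97]
extract-min → returns 59:
  remove root 59; move last element 97 to root → [97, 80, 93]
  97 vs smaller child 80 at index 1, swap → [80, 97, 93]
extract-min → returns 80:
  remove root 80; move last element 93 to root → [93, 97] (no swap needed)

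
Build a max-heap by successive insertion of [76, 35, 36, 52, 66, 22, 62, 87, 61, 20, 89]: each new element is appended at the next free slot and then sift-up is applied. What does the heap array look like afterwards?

Insert 76:
  append 76 at index 0 → [76] (no swap needed)
Insert 35:
  append 35 at index 1 → [76, 35] (no swap needed)
Insert 36:
  append 36 at index 2 → [76, 35, 36] (no swap needed)
Insert 52:
  append 52 at index 3 → [76, 35, 36, 52]
  52 > parent 35 at index 1, swap → [76, 52, 36, 35]
Insert 66:
  append 66 at index 4 → [76, 52, 36, 35, 66]
  66 > parent 52 at index 1, swap → [76, 66, 36, 35, 52]
Insert 22:
  append 22 at index 5 → [76, 66, 36, 35, 52, 22] (no swap needed)
Insert 62:
  append 62 at index 6 → [76, 66, 36, 35, 52, 22, 62]
  62 > parent 36 at index 2, swap → [76, 66, 62, 35, 52, 22, 36]
Insert 87:
  append 87 at index 7 → [76, 66, 62, 35, 52, 22, 36, 87]
  87 > parent 35 at index 3, swap → [76, 66, 62, 87, 52, 22, 36, 35]
  87 > parent 66 at index 1, swap → [76, 87, 62, 66, 52, 22, 36, 35]
  87 > parent 76 at index 0, swap → [87, 76, 62, 66, 52, 22, 36, 35]
Insert 61:
  append 61 at index 8 → [87, 76, 62, 66, 52, 22, 36, 35, 61] (no swap needed)
Insert 20:
  append 20 at index 9 → [87, 76, 62, 66, 52, 22, 36, 35, 61, 20] (no swap needed)
Insert 89:
  append 89 at index 10 → [87, 76, 62, 66, 52, 22, 36, 35, 61, 20, 89]
  89 > parent 52 at index 4, swap → [87, 76, 62, 66, 89, 22, 36, 35, 61, 20, 52]
  89 > parent 76 at index 1, swap → [87, 89, 62, 66, 76, 22, 36, 35, 61, 20, 52]
  89 > parent 87 at index 0, swap → [89, 87, 62, 66, 76, 22, 36, 35, 61, 20, 52]

[89, 87, 62, 66, 76, 22, 36, 35, 61, 20, 52]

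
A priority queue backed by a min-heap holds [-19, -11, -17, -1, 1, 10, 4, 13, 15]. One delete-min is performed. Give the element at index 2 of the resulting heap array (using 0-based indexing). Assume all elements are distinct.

4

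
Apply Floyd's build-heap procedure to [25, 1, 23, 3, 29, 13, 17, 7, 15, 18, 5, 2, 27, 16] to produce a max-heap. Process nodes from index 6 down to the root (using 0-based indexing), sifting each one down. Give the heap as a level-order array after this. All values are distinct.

[29, 25, 27, 15, 18, 23, 17, 7, 3, 1, 5, 2, 13, 16]

sift down from index 6: already satisfies heap property
sift down from index 5:
  13 vs larger child 27 at index 12, swap → [25, 1, 23, 3, 29, 27, 17, 7, 15, 18, 5, 2, 13, 16]
sift down from index 4: already satisfies heap property
sift down from index 3:
  3 vs larger child 15 at index 8, swap → [25, 1, 23, 15, 29, 27, 17, 7, 3, 18, 5, 2, 13, 16]
sift down from index 2:
  23 vs larger child 27 at index 5, swap → [25, 1, 27, 15, 29, 23, 17, 7, 3, 18, 5, 2, 13, 16]
sift down from index 1:
  1 vs larger child 29 at index 4, swap → [25, 29, 27, 15, 1, 23, 17, 7, 3, 18, 5, 2, 13, 16]
  1 vs larger child 18 at index 9, swap → [25, 29, 27, 15, 18, 23, 17, 7, 3, 1, 5, 2, 13, 16]
sift down from index 0:
  25 vs larger child 29 at index 1, swap → [29, 25, 27, 15, 18, 23, 17, 7, 3, 1, 5, 2, 13, 16]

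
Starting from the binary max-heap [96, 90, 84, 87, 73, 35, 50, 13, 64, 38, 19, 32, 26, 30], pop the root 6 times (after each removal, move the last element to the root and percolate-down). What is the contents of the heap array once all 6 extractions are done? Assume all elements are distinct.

extract-max #1 returns 96:
  remove root 96; move last element 30 to root → [30, 90, 84, 87, 73, 35, 50, 13, 64, 38, 19, 32, 26]
  30 vs larger child 90 at index 1, swap → [90, 30, 84, 87, 73, 35, 50, 13, 64, 38, 19, 32, 26]
  30 vs larger child 87 at index 3, swap → [90, 87, 84, 30, 73, 35, 50, 13, 64, 38, 19, 32, 26]
  30 vs larger child 64 at index 8, swap → [90, 87, 84, 64, 73, 35, 50, 13, 30, 38, 19, 32, 26]
extract-max #2 returns 90:
  remove root 90; move last element 26 to root → [26, 87, 84, 64, 73, 35, 50, 13, 30, 38, 19, 32]
  26 vs larger child 87 at index 1, swap → [87, 26, 84, 64, 73, 35, 50, 13, 30, 38, 19, 32]
  26 vs larger child 73 at index 4, swap → [87, 73, 84, 64, 26, 35, 50, 13, 30, 38, 19, 32]
  26 vs larger child 38 at index 9, swap → [87, 73, 84, 64, 38, 35, 50, 13, 30, 26, 19, 32]
extract-max #3 returns 87:
  remove root 87; move last element 32 to root → [32, 73, 84, 64, 38, 35, 50, 13, 30, 26, 19]
  32 vs larger child 84 at index 2, swap → [84, 73, 32, 64, 38, 35, 50, 13, 30, 26, 19]
  32 vs larger child 50 at index 6, swap → [84, 73, 50, 64, 38, 35, 32, 13, 30, 26, 19]
extract-max #4 returns 84:
  remove root 84; move last element 19 to root → [19, 73, 50, 64, 38, 35, 32, 13, 30, 26]
  19 vs larger child 73 at index 1, swap → [73, 19, 50, 64, 38, 35, 32, 13, 30, 26]
  19 vs larger child 64 at index 3, swap → [73, 64, 50, 19, 38, 35, 32, 13, 30, 26]
  19 vs larger child 30 at index 8, swap → [73, 64, 50, 30, 38, 35, 32, 13, 19, 26]
extract-max #5 returns 73:
  remove root 73; move last element 26 to root → [26, 64, 50, 30, 38, 35, 32, 13, 19]
  26 vs larger child 64 at index 1, swap → [64, 26, 50, 30, 38, 35, 32, 13, 19]
  26 vs larger child 38 at index 4, swap → [64, 38, 50, 30, 26, 35, 32, 13, 19]
extract-max #6 returns 64:
  remove root 64; move last element 19 to root → [19, 38, 50, 30, 26, 35, 32, 13]
  19 vs larger child 50 at index 2, swap → [50, 38, 19, 30, 26, 35, 32, 13]
  19 vs larger child 35 at index 5, swap → [50, 38, 35, 30, 26, 19, 32, 13]

[50, 38, 35, 30, 26, 19, 32, 13]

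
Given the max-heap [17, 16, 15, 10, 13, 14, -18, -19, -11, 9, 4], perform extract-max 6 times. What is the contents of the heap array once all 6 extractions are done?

[9, -11, 4, -19, -18]

extract-max #1 returns 17:
  remove root 17; move last element 4 to root → [4, 16, 15, 10, 13, 14, -18, -19, -11, 9]
  4 vs larger child 16 at index 1, swap → [16, 4, 15, 10, 13, 14, -18, -19, -11, 9]
  4 vs larger child 13 at index 4, swap → [16, 13, 15, 10, 4, 14, -18, -19, -11, 9]
  4 vs only child 9 at index 9, swap → [16, 13, 15, 10, 9, 14, -18, -19, -11, 4]
extract-max #2 returns 16:
  remove root 16; move last element 4 to root → [4, 13, 15, 10, 9, 14, -18, -19, -11]
  4 vs larger child 15 at index 2, swap → [15, 13, 4, 10, 9, 14, -18, -19, -11]
  4 vs larger child 14 at index 5, swap → [15, 13, 14, 10, 9, 4, -18, -19, -11]
extract-max #3 returns 15:
  remove root 15; move last element -11 to root → [-11, 13, 14, 10, 9, 4, -18, -19]
  -11 vs larger child 14 at index 2, swap → [14, 13, -11, 10, 9, 4, -18, -19]
  -11 vs larger child 4 at index 5, swap → [14, 13, 4, 10, 9, -11, -18, -19]
extract-max #4 returns 14:
  remove root 14; move last element -19 to root → [-19, 13, 4, 10, 9, -11, -18]
  -19 vs larger child 13 at index 1, swap → [13, -19, 4, 10, 9, -11, -18]
  -19 vs larger child 10 at index 3, swap → [13, 10, 4, -19, 9, -11, -18]
extract-max #5 returns 13:
  remove root 13; move last element -18 to root → [-18, 10, 4, -19, 9, -11]
  -18 vs larger child 10 at index 1, swap → [10, -18, 4, -19, 9, -11]
  -18 vs larger child 9 at index 4, swap → [10, 9, 4, -19, -18, -11]
extract-max #6 returns 10:
  remove root 10; move last element -11 to root → [-11, 9, 4, -19, -18]
  -11 vs larger child 9 at index 1, swap → [9, -11, 4, -19, -18]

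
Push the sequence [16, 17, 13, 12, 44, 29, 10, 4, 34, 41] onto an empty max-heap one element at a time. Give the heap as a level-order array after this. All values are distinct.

[44, 41, 29, 17, 34, 13, 10, 4, 12, 16]

Insert 16:
  append 16 at index 0 → [16] (no swap needed)
Insert 17:
  append 17 at index 1 → [16, 17]
  17 > parent 16 at index 0, swap → [17, 16]
Insert 13:
  append 13 at index 2 → [17, 16, 13] (no swap needed)
Insert 12:
  append 12 at index 3 → [17, 16, 13, 12] (no swap needed)
Insert 44:
  append 44 at index 4 → [17, 16, 13, 12, 44]
  44 > parent 16 at index 1, swap → [17, 44, 13, 12, 16]
  44 > parent 17 at index 0, swap → [44, 17, 13, 12, 16]
Insert 29:
  append 29 at index 5 → [44, 17, 13, 12, 16, 29]
  29 > parent 13 at index 2, swap → [44, 17, 29, 12, 16, 13]
Insert 10:
  append 10 at index 6 → [44, 17, 29, 12, 16, 13, 10] (no swap needed)
Insert 4:
  append 4 at index 7 → [44, 17, 29, 12, 16, 13, 10, 4] (no swap needed)
Insert 34:
  append 34 at index 8 → [44, 17, 29, 12, 16, 13, 10, 4, 34]
  34 > parent 12 at index 3, swap → [44, 17, 29, 34, 16, 13, 10, 4, 12]
  34 > parent 17 at index 1, swap → [44, 34, 29, 17, 16, 13, 10, 4, 12]
Insert 41:
  append 41 at index 9 → [44, 34, 29, 17, 16, 13, 10, 4, 12, 41]
  41 > parent 16 at index 4, swap → [44, 34, 29, 17, 41, 13, 10, 4, 12, 16]
  41 > parent 34 at index 1, swap → [44, 41, 29, 17, 34, 13, 10, 4, 12, 16]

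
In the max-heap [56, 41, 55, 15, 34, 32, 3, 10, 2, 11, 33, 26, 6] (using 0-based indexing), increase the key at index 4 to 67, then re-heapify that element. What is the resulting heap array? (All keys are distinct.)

[67, 56, 55, 15, 41, 32, 3, 10, 2, 11, 33, 26, 6]

set index 4 from 34 to 67 → [56, 41, 55, 15, 67, 32, 3, 10, 2, 11, 33, 26, 6]
67 > parent 41 at index 1, swap → [56, 67, 55, 15, 41, 32, 3, 10, 2, 11, 33, 26, 6]
67 > parent 56 at index 0, swap → [67, 56, 55, 15, 41, 32, 3, 10, 2, 11, 33, 26, 6]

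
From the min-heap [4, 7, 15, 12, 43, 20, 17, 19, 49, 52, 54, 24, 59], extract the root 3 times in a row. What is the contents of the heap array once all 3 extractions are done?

[15, 19, 17, 24, 43, 20, 54, 59, 49, 52]

extract-min #1 returns 4:
  remove root 4; move last element 59 to root → [59, 7, 15, 12, 43, 20, 17, 19, 49, 52, 54, 24]
  59 vs smaller child 7 at index 1, swap → [7, 59, 15, 12, 43, 20, 17, 19, 49, 52, 54, 24]
  59 vs smaller child 12 at index 3, swap → [7, 12, 15, 59, 43, 20, 17, 19, 49, 52, 54, 24]
  59 vs smaller child 19 at index 7, swap → [7, 12, 15, 19, 43, 20, 17, 59, 49, 52, 54, 24]
extract-min #2 returns 7:
  remove root 7; move last element 24 to root → [24, 12, 15, 19, 43, 20, 17, 59, 49, 52, 54]
  24 vs smaller child 12 at index 1, swap → [12, 24, 15, 19, 43, 20, 17, 59, 49, 52, 54]
  24 vs smaller child 19 at index 3, swap → [12, 19, 15, 24, 43, 20, 17, 59, 49, 52, 54]
extract-min #3 returns 12:
  remove root 12; move last element 54 to root → [54, 19, 15, 24, 43, 20, 17, 59, 49, 52]
  54 vs smaller child 15 at index 2, swap → [15, 19, 54, 24, 43, 20, 17, 59, 49, 52]
  54 vs smaller child 17 at index 6, swap → [15, 19, 17, 24, 43, 20, 54, 59, 49, 52]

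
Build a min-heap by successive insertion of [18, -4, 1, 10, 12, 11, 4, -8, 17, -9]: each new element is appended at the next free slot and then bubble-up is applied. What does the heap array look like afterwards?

[-9, -8, 1, 10, -4, 11, 4, 18, 17, 12]

Insert 18:
  append 18 at index 0 → [18] (no swap needed)
Insert -4:
  append -4 at index 1 → [18, -4]
  -4 < parent 18 at index 0, swap → [-4, 18]
Insert 1:
  append 1 at index 2 → [-4, 18, 1] (no swap needed)
Insert 10:
  append 10 at index 3 → [-4, 18, 1, 10]
  10 < parent 18 at index 1, swap → [-4, 10, 1, 18]
Insert 12:
  append 12 at index 4 → [-4, 10, 1, 18, 12] (no swap needed)
Insert 11:
  append 11 at index 5 → [-4, 10, 1, 18, 12, 11] (no swap needed)
Insert 4:
  append 4 at index 6 → [-4, 10, 1, 18, 12, 11, 4] (no swap needed)
Insert -8:
  append -8 at index 7 → [-4, 10, 1, 18, 12, 11, 4, -8]
  -8 < parent 18 at index 3, swap → [-4, 10, 1, -8, 12, 11, 4, 18]
  -8 < parent 10 at index 1, swap → [-4, -8, 1, 10, 12, 11, 4, 18]
  -8 < parent -4 at index 0, swap → [-8, -4, 1, 10, 12, 11, 4, 18]
Insert 17:
  append 17 at index 8 → [-8, -4, 1, 10, 12, 11, 4, 18, 17] (no swap needed)
Insert -9:
  append -9 at index 9 → [-8, -4, 1, 10, 12, 11, 4, 18, 17, -9]
  -9 < parent 12 at index 4, swap → [-8, -4, 1, 10, -9, 11, 4, 18, 17, 12]
  -9 < parent -4 at index 1, swap → [-8, -9, 1, 10, -4, 11, 4, 18, 17, 12]
  -9 < parent -8 at index 0, swap → [-9, -8, 1, 10, -4, 11, 4, 18, 17, 12]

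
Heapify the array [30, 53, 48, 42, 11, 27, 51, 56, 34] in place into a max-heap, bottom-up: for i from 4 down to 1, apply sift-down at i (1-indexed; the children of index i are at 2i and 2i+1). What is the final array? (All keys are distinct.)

sift down from index 4:
  42 vs larger child 56 at index 8, swap → [30, 53, 48, 56, 11, 27, 51, 42, 34]
sift down from index 3:
  48 vs larger child 51 at index 7, swap → [30, 53, 51, 56, 11, 27, 48, 42, 34]
sift down from index 2:
  53 vs larger child 56 at index 4, swap → [30, 56, 51, 53, 11, 27, 48, 42, 34]
sift down from index 1:
  30 vs larger child 56 at index 2, swap → [56, 30, 51, 53, 11, 27, 48, 42, 34]
  30 vs larger child 53 at index 4, swap → [56, 53, 51, 30, 11, 27, 48, 42, 34]
  30 vs larger child 42 at index 8, swap → [56, 53, 51, 42, 11, 27, 48, 30, 34]

[56, 53, 51, 42, 11, 27, 48, 30, 34]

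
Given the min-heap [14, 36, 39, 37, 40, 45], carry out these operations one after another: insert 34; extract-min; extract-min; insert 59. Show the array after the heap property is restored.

[36, 37, 39, 45, 40, 59]

insert 34:
  append 34 at index 6 → [14, 36, 39, 37, 40, 45, 34]
  34 < parent 39 at index 2, swap → [14, 36, 34, 37, 40, 45, 39]
extract-min → returns 14:
  remove root 14; move last element 39 to root → [39, 36, 34, 37, 40, 45]
  39 vs smaller child 34 at index 2, swap → [34, 36, 39, 37, 40, 45]
extract-min → returns 34:
  remove root 34; move last element 45 to root → [45, 36, 39, 37, 40]
  45 vs smaller child 36 at index 1, swap → [36, 45, 39, 37, 40]
  45 vs smaller child 37 at index 3, swap → [36, 37, 39, 45, 40]
insert 59:
  append 59 at index 5 → [36, 37, 39, 45, 40, 59] (no swap needed)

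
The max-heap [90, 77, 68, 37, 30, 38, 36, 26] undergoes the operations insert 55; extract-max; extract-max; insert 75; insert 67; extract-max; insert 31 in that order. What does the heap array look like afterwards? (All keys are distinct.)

insert 55:
  append 55 at index 8 → [90, 77, 68, 37, 30, 38, 36, 26, 55]
  55 > parent 37 at index 3, swap → [90, 77, 68, 55, 30, 38, 36, 26, 37]
extract-max → returns 90:
  remove root 90; move last element 37 to root → [37, 77, 68, 55, 30, 38, 36, 26]
  37 vs larger child 77 at index 1, swap → [77, 37, 68, 55, 30, 38, 36, 26]
  37 vs larger child 55 at index 3, swap → [77, 55, 68, 37, 30, 38, 36, 26]
extract-max → returns 77:
  remove root 77; move last element 26 to root → [26, 55, 68, 37, 30, 38, 36]
  26 vs larger child 68 at index 2, swap → [68, 55, 26, 37, 30, 38, 36]
  26 vs larger child 38 at index 5, swap → [68, 55, 38, 37, 30, 26, 36]
insert 75:
  append 75 at index 7 → [68, 55, 38, 37, 30, 26, 36, 75]
  75 > parent 37 at index 3, swap → [68, 55, 38, 75, 30, 26, 36, 37]
  75 > parent 55 at index 1, swap → [68, 75, 38, 55, 30, 26, 36, 37]
  75 > parent 68 at index 0, swap → [75, 68, 38, 55, 30, 26, 36, 37]
insert 67:
  append 67 at index 8 → [75, 68, 38, 55, 30, 26, 36, 37, 67]
  67 > parent 55 at index 3, swap → [75, 68, 38, 67, 30, 26, 36, 37, 55]
extract-max → returns 75:
  remove root 75; move last element 55 to root → [55, 68, 38, 67, 30, 26, 36, 37]
  55 vs larger child 68 at index 1, swap → [68, 55, 38, 67, 30, 26, 36, 37]
  55 vs larger child 67 at index 3, swap → [68, 67, 38, 55, 30, 26, 36, 37]
insert 31:
  append 31 at index 8 → [68, 67, 38, 55, 30, 26, 36, 37, 31] (no swap needed)

[68, 67, 38, 55, 30, 26, 36, 37, 31]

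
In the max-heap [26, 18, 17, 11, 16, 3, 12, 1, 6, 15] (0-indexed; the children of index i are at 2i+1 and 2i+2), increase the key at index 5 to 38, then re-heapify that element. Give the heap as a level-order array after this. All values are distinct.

[38, 18, 26, 11, 16, 17, 12, 1, 6, 15]

set index 5 from 3 to 38 → [26, 18, 17, 11, 16, 38, 12, 1, 6, 15]
38 > parent 17 at index 2, swap → [26, 18, 38, 11, 16, 17, 12, 1, 6, 15]
38 > parent 26 at index 0, swap → [38, 18, 26, 11, 16, 17, 12, 1, 6, 15]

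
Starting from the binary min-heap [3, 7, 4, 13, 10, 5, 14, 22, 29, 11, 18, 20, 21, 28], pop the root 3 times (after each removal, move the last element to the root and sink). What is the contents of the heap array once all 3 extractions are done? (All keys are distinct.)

extract-min #1 returns 3:
  remove root 3; move last element 28 to root → [28, 7, 4, 13, 10, 5, 14, 22, 29, 11, 18, 20, 21]
  28 vs smaller child 4 at index 2, swap → [4, 7, 28, 13, 10, 5, 14, 22, 29, 11, 18, 20, 21]
  28 vs smaller child 5 at index 5, swap → [4, 7, 5, 13, 10, 28, 14, 22, 29, 11, 18, 20, 21]
  28 vs smaller child 20 at index 11, swap → [4, 7, 5, 13, 10, 20, 14, 22, 29, 11, 18, 28, 21]
extract-min #2 returns 4:
  remove root 4; move last element 21 to root → [21, 7, 5, 13, 10, 20, 14, 22, 29, 11, 18, 28]
  21 vs smaller child 5 at index 2, swap → [5, 7, 21, 13, 10, 20, 14, 22, 29, 11, 18, 28]
  21 vs smaller child 14 at index 6, swap → [5, 7, 14, 13, 10, 20, 21, 22, 29, 11, 18, 28]
extract-min #3 returns 5:
  remove root 5; move last element 28 to root → [28, 7, 14, 13, 10, 20, 21, 22, 29, 11, 18]
  28 vs smaller child 7 at index 1, swap → [7, 28, 14, 13, 10, 20, 21, 22, 29, 11, 18]
  28 vs smaller child 10 at index 4, swap → [7, 10, 14, 13, 28, 20, 21, 22, 29, 11, 18]
  28 vs smaller child 11 at index 9, swap → [7, 10, 14, 13, 11, 20, 21, 22, 29, 28, 18]

[7, 10, 14, 13, 11, 20, 21, 22, 29, 28, 18]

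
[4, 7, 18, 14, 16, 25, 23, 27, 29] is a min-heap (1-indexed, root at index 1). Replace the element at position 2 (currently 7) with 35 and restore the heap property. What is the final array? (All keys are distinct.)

set index 2 from 7 to 35 → [4, 35, 18, 14, 16, 25, 23, 27, 29]
35 vs smaller child 14 at index 4, swap → [4, 14, 18, 35, 16, 25, 23, 27, 29]
35 vs smaller child 27 at index 8, swap → [4, 14, 18, 27, 16, 25, 23, 35, 29]

[4, 14, 18, 27, 16, 25, 23, 35, 29]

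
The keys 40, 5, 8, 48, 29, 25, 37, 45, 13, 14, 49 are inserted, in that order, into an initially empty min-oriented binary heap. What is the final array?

[5, 13, 8, 29, 14, 25, 37, 48, 45, 40, 49]

Insert 40:
  append 40 at index 0 → [40] (no swap needed)
Insert 5:
  append 5 at index 1 → [40, 5]
  5 < parent 40 at index 0, swap → [5, 40]
Insert 8:
  append 8 at index 2 → [5, 40, 8] (no swap needed)
Insert 48:
  append 48 at index 3 → [5, 40, 8, 48] (no swap needed)
Insert 29:
  append 29 at index 4 → [5, 40, 8, 48, 29]
  29 < parent 40 at index 1, swap → [5, 29, 8, 48, 40]
Insert 25:
  append 25 at index 5 → [5, 29, 8, 48, 40, 25] (no swap needed)
Insert 37:
  append 37 at index 6 → [5, 29, 8, 48, 40, 25, 37] (no swap needed)
Insert 45:
  append 45 at index 7 → [5, 29, 8, 48, 40, 25, 37, 45]
  45 < parent 48 at index 3, swap → [5, 29, 8, 45, 40, 25, 37, 48]
Insert 13:
  append 13 at index 8 → [5, 29, 8, 45, 40, 25, 37, 48, 13]
  13 < parent 45 at index 3, swap → [5, 29, 8, 13, 40, 25, 37, 48, 45]
  13 < parent 29 at index 1, swap → [5, 13, 8, 29, 40, 25, 37, 48, 45]
Insert 14:
  append 14 at index 9 → [5, 13, 8, 29, 40, 25, 37, 48, 45, 14]
  14 < parent 40 at index 4, swap → [5, 13, 8, 29, 14, 25, 37, 48, 45, 40]
Insert 49:
  append 49 at index 10 → [5, 13, 8, 29, 14, 25, 37, 48, 45, 40, 49] (no swap needed)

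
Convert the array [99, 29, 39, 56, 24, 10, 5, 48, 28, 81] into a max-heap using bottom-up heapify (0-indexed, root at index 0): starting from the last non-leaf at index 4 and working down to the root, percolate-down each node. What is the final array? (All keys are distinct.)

sift down from index 4:
  24 vs only child 81 at index 9, swap → [99, 29, 39, 56, 81, 10, 5, 48, 28, 24]
sift down from index 3: already satisfies heap property
sift down from index 2: already satisfies heap property
sift down from index 1:
  29 vs larger child 81 at index 4, swap → [99, 81, 39, 56, 29, 10, 5, 48, 28, 24]
sift down from index 0: already satisfies heap property

[99, 81, 39, 56, 29, 10, 5, 48, 28, 24]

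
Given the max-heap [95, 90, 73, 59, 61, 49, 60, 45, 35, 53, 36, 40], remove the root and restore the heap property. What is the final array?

remove root 95; move last element 40 to root → [40, 90, 73, 59, 61, 49, 60, 45, 35, 53, 36]
40 vs larger child 90 at index 1, swap → [90, 40, 73, 59, 61, 49, 60, 45, 35, 53, 36]
40 vs larger child 61 at index 4, swap → [90, 61, 73, 59, 40, 49, 60, 45, 35, 53, 36]
40 vs larger child 53 at index 9, swap → [90, 61, 73, 59, 53, 49, 60, 45, 35, 40, 36]

[90, 61, 73, 59, 53, 49, 60, 45, 35, 40, 36]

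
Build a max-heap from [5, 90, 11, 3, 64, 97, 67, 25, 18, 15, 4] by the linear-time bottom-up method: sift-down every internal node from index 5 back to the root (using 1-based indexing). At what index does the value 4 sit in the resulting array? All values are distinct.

sift down from index 5: already satisfies heap property
sift down from index 4:
  3 vs larger child 25 at index 8, swap → [5, 90, 11, 25, 64, 97, 67, 3, 18, 15, 4]
sift down from index 3:
  11 vs larger child 97 at index 6, swap → [5, 90, 97, 25, 64, 11, 67, 3, 18, 15, 4]
sift down from index 2: already satisfies heap property
sift down from index 1:
  5 vs larger child 97 at index 3, swap → [97, 90, 5, 25, 64, 11, 67, 3, 18, 15, 4]
  5 vs larger child 67 at index 7, swap → [97, 90, 67, 25, 64, 11, 5, 3, 18, 15, 4]
resulting array: [97, 90, 67, 25, 64, 11, 5, 3, 18, 15, 4]

11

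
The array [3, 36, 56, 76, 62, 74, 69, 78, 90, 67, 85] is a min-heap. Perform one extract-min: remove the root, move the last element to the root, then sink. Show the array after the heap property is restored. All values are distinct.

[36, 62, 56, 76, 67, 74, 69, 78, 90, 85]

remove root 3; move last element 85 to root → [85, 36, 56, 76, 62, 74, 69, 78, 90, 67]
85 vs smaller child 36 at index 1, swap → [36, 85, 56, 76, 62, 74, 69, 78, 90, 67]
85 vs smaller child 62 at index 4, swap → [36, 62, 56, 76, 85, 74, 69, 78, 90, 67]
85 vs only child 67 at index 9, swap → [36, 62, 56, 76, 67, 74, 69, 78, 90, 85]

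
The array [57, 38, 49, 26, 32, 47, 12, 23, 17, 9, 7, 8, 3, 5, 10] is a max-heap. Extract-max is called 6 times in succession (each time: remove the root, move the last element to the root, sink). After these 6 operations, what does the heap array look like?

[23, 17, 12, 8, 9, 10, 5, 3, 7]

extract-max #1 returns 57:
  remove root 57; move last element 10 to root → [10, 38, 49, 26, 32, 47, 12, 23, 17, 9, 7, 8, 3, 5]
  10 vs larger child 49 at index 2, swap → [49, 38, 10, 26, 32, 47, 12, 23, 17, 9, 7, 8, 3, 5]
  10 vs larger child 47 at index 5, swap → [49, 38, 47, 26, 32, 10, 12, 23, 17, 9, 7, 8, 3, 5]
extract-max #2 returns 49:
  remove root 49; move last element 5 to root → [5, 38, 47, 26, 32, 10, 12, 23, 17, 9, 7, 8, 3]
  5 vs larger child 47 at index 2, swap → [47, 38, 5, 26, 32, 10, 12, 23, 17, 9, 7, 8, 3]
  5 vs larger child 12 at index 6, swap → [47, 38, 12, 26, 32, 10, 5, 23, 17, 9, 7, 8, 3]
extract-max #3 returns 47:
  remove root 47; move last element 3 to root → [3, 38, 12, 26, 32, 10, 5, 23, 17, 9, 7, 8]
  3 vs larger child 38 at index 1, swap → [38, 3, 12, 26, 32, 10, 5, 23, 17, 9, 7, 8]
  3 vs larger child 32 at index 4, swap → [38, 32, 12, 26, 3, 10, 5, 23, 17, 9, 7, 8]
  3 vs larger child 9 at index 9, swap → [38, 32, 12, 26, 9, 10, 5, 23, 17, 3, 7, 8]
extract-max #4 returns 38:
  remove root 38; move last element 8 to root → [8, 32, 12, 26, 9, 10, 5, 23, 17, 3, 7]
  8 vs larger child 32 at index 1, swap → [32, 8, 12, 26, 9, 10, 5, 23, 17, 3, 7]
  8 vs larger child 26 at index 3, swap → [32, 26, 12, 8, 9, 10, 5, 23, 17, 3, 7]
  8 vs larger child 23 at index 7, swap → [32, 26, 12, 23, 9, 10, 5, 8, 17, 3, 7]
extract-max #5 returns 32:
  remove root 32; move last element 7 to root → [7, 26, 12, 23, 9, 10, 5, 8, 17, 3]
  7 vs larger child 26 at index 1, swap → [26, 7, 12, 23, 9, 10, 5, 8, 17, 3]
  7 vs larger child 23 at index 3, swap → [26, 23, 12, 7, 9, 10, 5, 8, 17, 3]
  7 vs larger child 17 at index 8, swap → [26, 23, 12, 17, 9, 10, 5, 8, 7, 3]
extract-max #6 returns 26:
  remove root 26; move last element 3 to root → [3, 23, 12, 17, 9, 10, 5, 8, 7]
  3 vs larger child 23 at index 1, swap → [23, 3, 12, 17, 9, 10, 5, 8, 7]
  3 vs larger child 17 at index 3, swap → [23, 17, 12, 3, 9, 10, 5, 8, 7]
  3 vs larger child 8 at index 7, swap → [23, 17, 12, 8, 9, 10, 5, 3, 7]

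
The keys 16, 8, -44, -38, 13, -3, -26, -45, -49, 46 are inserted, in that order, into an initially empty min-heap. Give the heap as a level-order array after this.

Insert 16:
  append 16 at index 0 → [16] (no swap needed)
Insert 8:
  append 8 at index 1 → [16, 8]
  8 < parent 16 at index 0, swap → [8, 16]
Insert -44:
  append -44 at index 2 → [8, 16, -44]
  -44 < parent 8 at index 0, swap → [-44, 16, 8]
Insert -38:
  append -38 at index 3 → [-44, 16, 8, -38]
  -38 < parent 16 at index 1, swap → [-44, -38, 8, 16]
Insert 13:
  append 13 at index 4 → [-44, -38, 8, 16, 13] (no swap needed)
Insert -3:
  append -3 at index 5 → [-44, -38, 8, 16, 13, -3]
  -3 < parent 8 at index 2, swap → [-44, -38, -3, 16, 13, 8]
Insert -26:
  append -26 at index 6 → [-44, -38, -3, 16, 13, 8, -26]
  -26 < parent -3 at index 2, swap → [-44, -38, -26, 16, 13, 8, -3]
Insert -45:
  append -45 at index 7 → [-44, -38, -26, 16, 13, 8, -3, -45]
  -45 < parent 16 at index 3, swap → [-44, -38, -26, -45, 13, 8, -3, 16]
  -45 < parent -38 at index 1, swap → [-44, -45, -26, -38, 13, 8, -3, 16]
  -45 < parent -44 at index 0, swap → [-45, -44, -26, -38, 13, 8, -3, 16]
Insert -49:
  append -49 at index 8 → [-45, -44, -26, -38, 13, 8, -3, 16, -49]
  -49 < parent -38 at index 3, swap → [-45, -44, -26, -49, 13, 8, -3, 16, -38]
  -49 < parent -44 at index 1, swap → [-45, -49, -26, -44, 13, 8, -3, 16, -38]
  -49 < parent -45 at index 0, swap → [-49, -45, -26, -44, 13, 8, -3, 16, -38]
Insert 46:
  append 46 at index 9 → [-49, -45, -26, -44, 13, 8, -3, 16, -38, 46] (no swap needed)

[-49, -45, -26, -44, 13, 8, -3, 16, -38, 46]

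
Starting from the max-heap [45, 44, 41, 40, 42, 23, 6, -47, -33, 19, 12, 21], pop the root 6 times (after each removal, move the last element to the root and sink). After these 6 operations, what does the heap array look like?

extract-max #1 returns 45:
  remove root 45; move last element 21 to root → [21, 44, 41, 40, 42, 23, 6, -47, -33, 19, 12]
  21 vs larger child 44 at index 1, swap → [44, 21, 41, 40, 42, 23, 6, -47, -33, 19, 12]
  21 vs larger child 42 at index 4, swap → [44, 42, 41, 40, 21, 23, 6, -47, -33, 19, 12]
extract-max #2 returns 44:
  remove root 44; move last element 12 to root → [12, 42, 41, 40, 21, 23, 6, -47, -33, 19]
  12 vs larger child 42 at index 1, swap → [42, 12, 41, 40, 21, 23, 6, -47, -33, 19]
  12 vs larger child 40 at index 3, swap → [42, 40, 41, 12, 21, 23, 6, -47, -33, 19]
extract-max #3 returns 42:
  remove root 42; move last element 19 to root → [19, 40, 41, 12, 21, 23, 6, -47, -33]
  19 vs larger child 41 at index 2, swap → [41, 40, 19, 12, 21, 23, 6, -47, -33]
  19 vs larger child 23 at index 5, swap → [41, 40, 23, 12, 21, 19, 6, -47, -33]
extract-max #4 returns 41:
  remove root 41; move last element -33 to root → [-33, 40, 23, 12, 21, 19, 6, -47]
  -33 vs larger child 40 at index 1, swap → [40, -33, 23, 12, 21, 19, 6, -47]
  -33 vs larger child 21 at index 4, swap → [40, 21, 23, 12, -33, 19, 6, -47]
extract-max #5 returns 40:
  remove root 40; move last element -47 to root → [-47, 21, 23, 12, -33, 19, 6]
  -47 vs larger child 23 at index 2, swap → [23, 21, -47, 12, -33, 19, 6]
  -47 vs larger child 19 at index 5, swap → [23, 21, 19, 12, -33, -47, 6]
extract-max #6 returns 23:
  remove root 23; move last element 6 to root → [6, 21, 19, 12, -33, -47]
  6 vs larger child 21 at index 1, swap → [21, 6, 19, 12, -33, -47]
  6 vs larger child 12 at index 3, swap → [21, 12, 19, 6, -33, -47]

[21, 12, 19, 6, -33, -47]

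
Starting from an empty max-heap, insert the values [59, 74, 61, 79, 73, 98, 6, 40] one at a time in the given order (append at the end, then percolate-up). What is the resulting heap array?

[98, 74, 79, 59, 73, 61, 6, 40]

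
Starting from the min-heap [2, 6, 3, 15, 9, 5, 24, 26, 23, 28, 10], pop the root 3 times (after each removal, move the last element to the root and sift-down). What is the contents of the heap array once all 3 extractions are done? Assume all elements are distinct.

[6, 9, 10, 15, 23, 28, 24, 26]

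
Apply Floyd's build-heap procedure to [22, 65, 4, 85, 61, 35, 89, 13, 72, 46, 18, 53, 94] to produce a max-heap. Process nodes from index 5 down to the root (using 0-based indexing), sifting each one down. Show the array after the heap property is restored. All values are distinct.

[94, 85, 89, 72, 61, 53, 22, 13, 65, 46, 18, 4, 35]

sift down from index 5:
  35 vs larger child 94 at index 12, swap → [22, 65, 4, 85, 61, 94, 89, 13, 72, 46, 18, 53, 35]
sift down from index 4: already satisfies heap property
sift down from index 3: already satisfies heap property
sift down from index 2:
  4 vs larger child 94 at index 5, swap → [22, 65, 94, 85, 61, 4, 89, 13, 72, 46, 18, 53, 35]
  4 vs larger child 53 at index 11, swap → [22, 65, 94, 85, 61, 53, 89, 13, 72, 46, 18, 4, 35]
sift down from index 1:
  65 vs larger child 85 at index 3, swap → [22, 85, 94, 65, 61, 53, 89, 13, 72, 46, 18, 4, 35]
  65 vs larger child 72 at index 8, swap → [22, 85, 94, 72, 61, 53, 89, 13, 65, 46, 18, 4, 35]
sift down from index 0:
  22 vs larger child 94 at index 2, swap → [94, 85, 22, 72, 61, 53, 89, 13, 65, 46, 18, 4, 35]
  22 vs larger child 89 at index 6, swap → [94, 85, 89, 72, 61, 53, 22, 13, 65, 46, 18, 4, 35]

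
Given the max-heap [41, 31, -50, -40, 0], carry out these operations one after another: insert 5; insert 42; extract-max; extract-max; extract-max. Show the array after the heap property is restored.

insert 5:
  append 5 at index 5 → [41, 31, -50, -40, 0, 5]
  5 > parent -50 at index 2, swap → [41, 31, 5, -40, 0, -50]
insert 42:
  append 42 at index 6 → [41, 31, 5, -40, 0, -50, 42]
  42 > parent 5 at index 2, swap → [41, 31, 42, -40, 0, -50, 5]
  42 > parent 41 at index 0, swap → [42, 31, 41, -40, 0, -50, 5]
extract-max → returns 42:
  remove root 42; move last element 5 to root → [5, 31, 41, -40, 0, -50]
  5 vs larger child 41 at index 2, swap → [41, 31, 5, -40, 0, -50]
extract-max → returns 41:
  remove root 41; move last element -50 to root → [-50, 31, 5, -40, 0]
  -50 vs larger child 31 at index 1, swap → [31, -50, 5, -40, 0]
  -50 vs larger child 0 at index 4, swap → [31, 0, 5, -40, -50]
extract-max → returns 31:
  remove root 31; move last element -50 to root → [-50, 0, 5, -40]
  -50 vs larger child 5 at index 2, swap → [5, 0, -50, -40]

[5, 0, -50, -40]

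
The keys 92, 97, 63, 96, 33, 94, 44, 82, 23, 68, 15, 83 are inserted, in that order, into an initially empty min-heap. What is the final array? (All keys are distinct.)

Insert 92:
  append 92 at index 0 → [92] (no swap needed)
Insert 97:
  append 97 at index 1 → [92, 97] (no swap needed)
Insert 63:
  append 63 at index 2 → [92, 97, 63]
  63 < parent 92 at index 0, swap → [63, 97, 92]
Insert 96:
  append 96 at index 3 → [63, 97, 92, 96]
  96 < parent 97 at index 1, swap → [63, 96, 92, 97]
Insert 33:
  append 33 at index 4 → [63, 96, 92, 97, 33]
  33 < parent 96 at index 1, swap → [63, 33, 92, 97, 96]
  33 < parent 63 at index 0, swap → [33, 63, 92, 97, 96]
Insert 94:
  append 94 at index 5 → [33, 63, 92, 97, 96, 94] (no swap needed)
Insert 44:
  append 44 at index 6 → [33, 63, 92, 97, 96, 94, 44]
  44 < parent 92 at index 2, swap → [33, 63, 44, 97, 96, 94, 92]
Insert 82:
  append 82 at index 7 → [33, 63, 44, 97, 96, 94, 92, 82]
  82 < parent 97 at index 3, swap → [33, 63, 44, 82, 96, 94, 92, 97]
Insert 23:
  append 23 at index 8 → [33, 63, 44, 82, 96, 94, 92, 97, 23]
  23 < parent 82 at index 3, swap → [33, 63, 44, 23, 96, 94, 92, 97, 82]
  23 < parent 63 at index 1, swap → [33, 23, 44, 63, 96, 94, 92, 97, 82]
  23 < parent 33 at index 0, swap → [23, 33, 44, 63, 96, 94, 92, 97, 82]
Insert 68:
  append 68 at index 9 → [23, 33, 44, 63, 96, 94, 92, 97, 82, 68]
  68 < parent 96 at index 4, swap → [23, 33, 44, 63, 68, 94, 92, 97, 82, 96]
Insert 15:
  append 15 at index 10 → [23, 33, 44, 63, 68, 94, 92, 97, 82, 96, 15]
  15 < parent 68 at index 4, swap → [23, 33, 44, 63, 15, 94, 92, 97, 82, 96, 68]
  15 < parent 33 at index 1, swap → [23, 15, 44, 63, 33, 94, 92, 97, 82, 96, 68]
  15 < parent 23 at index 0, swap → [15, 23, 44, 63, 33, 94, 92, 97, 82, 96, 68]
Insert 83:
  append 83 at index 11 → [15, 23, 44, 63, 33, 94, 92, 97, 82, 96, 68, 83]
  83 < parent 94 at index 5, swap → [15, 23, 44, 63, 33, 83, 92, 97, 82, 96, 68, 94]

[15, 23, 44, 63, 33, 83, 92, 97, 82, 96, 68, 94]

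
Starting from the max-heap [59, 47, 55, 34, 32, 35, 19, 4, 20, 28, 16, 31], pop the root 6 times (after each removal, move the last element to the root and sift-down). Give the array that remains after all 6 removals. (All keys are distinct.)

[31, 20, 28, 4, 16, 19]

extract-max #1 returns 59:
  remove root 59; move last element 31 to root → [31, 47, 55, 34, 32, 35, 19, 4, 20, 28, 16]
  31 vs larger child 55 at index 2, swap → [55, 47, 31, 34, 32, 35, 19, 4, 20, 28, 16]
  31 vs larger child 35 at index 5, swap → [55, 47, 35, 34, 32, 31, 19, 4, 20, 28, 16]
extract-max #2 returns 55:
  remove root 55; move last element 16 to root → [16, 47, 35, 34, 32, 31, 19, 4, 20, 28]
  16 vs larger child 47 at index 1, swap → [47, 16, 35, 34, 32, 31, 19, 4, 20, 28]
  16 vs larger child 34 at index 3, swap → [47, 34, 35, 16, 32, 31, 19, 4, 20, 28]
  16 vs larger child 20 at index 8, swap → [47, 34, 35, 20, 32, 31, 19, 4, 16, 28]
extract-max #3 returns 47:
  remove root 47; move last element 28 to root → [28, 34, 35, 20, 32, 31, 19, 4, 16]
  28 vs larger child 35 at index 2, swap → [35, 34, 28, 20, 32, 31, 19, 4, 16]
  28 vs larger child 31 at index 5, swap → [35, 34, 31, 20, 32, 28, 19, 4, 16]
extract-max #4 returns 35:
  remove root 35; move last element 16 to root → [16, 34, 31, 20, 32, 28, 19, 4]
  16 vs larger child 34 at index 1, swap → [34, 16, 31, 20, 32, 28, 19, 4]
  16 vs larger child 32 at index 4, swap → [34, 32, 31, 20, 16, 28, 19, 4]
extract-max #5 returns 34:
  remove root 34; move last element 4 to root → [4, 32, 31, 20, 16, 28, 19]
  4 vs larger child 32 at index 1, swap → [32, 4, 31, 20, 16, 28, 19]
  4 vs larger child 20 at index 3, swap → [32, 20, 31, 4, 16, 28, 19]
extract-max #6 returns 32:
  remove root 32; move last element 19 to root → [19, 20, 31, 4, 16, 28]
  19 vs larger child 31 at index 2, swap → [31, 20, 19, 4, 16, 28]
  19 vs only child 28 at index 5, swap → [31, 20, 28, 4, 16, 19]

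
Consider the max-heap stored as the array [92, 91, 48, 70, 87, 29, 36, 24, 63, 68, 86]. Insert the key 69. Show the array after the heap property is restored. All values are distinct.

[92, 91, 69, 70, 87, 48, 36, 24, 63, 68, 86, 29]

append 69 at index 11 → [92, 91, 48, 70, 87, 29, 36, 24, 63, 68, 86, 69]
69 > parent 29 at index 5, swap → [92, 91, 48, 70, 87, 69, 36, 24, 63, 68, 86, 29]
69 > parent 48 at index 2, swap → [92, 91, 69, 70, 87, 48, 36, 24, 63, 68, 86, 29]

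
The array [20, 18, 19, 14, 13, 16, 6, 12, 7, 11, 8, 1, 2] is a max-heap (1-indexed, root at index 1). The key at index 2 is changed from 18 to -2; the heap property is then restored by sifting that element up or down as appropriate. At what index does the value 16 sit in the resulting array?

6

set index 2 from 18 to -2 → [20, -2, 19, 14, 13, 16, 6, 12, 7, 11, 8, 1, 2]
-2 vs larger child 14 at index 4, swap → [20, 14, 19, -2, 13, 16, 6, 12, 7, 11, 8, 1, 2]
-2 vs larger child 12 at index 8, swap → [20, 14, 19, 12, 13, 16, 6, -2, 7, 11, 8, 1, 2]
resulting array: [20, 14, 19, 12, 13, 16, 6, -2, 7, 11, 8, 1, 2]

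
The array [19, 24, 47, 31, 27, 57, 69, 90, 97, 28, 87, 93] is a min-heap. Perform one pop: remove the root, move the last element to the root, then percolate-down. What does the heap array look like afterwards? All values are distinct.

[24, 27, 47, 31, 28, 57, 69, 90, 97, 93, 87]

remove root 19; move last element 93 to root → [93, 24, 47, 31, 27, 57, 69, 90, 97, 28, 87]
93 vs smaller child 24 at index 1, swap → [24, 93, 47, 31, 27, 57, 69, 90, 97, 28, 87]
93 vs smaller child 27 at index 4, swap → [24, 27, 47, 31, 93, 57, 69, 90, 97, 28, 87]
93 vs smaller child 28 at index 9, swap → [24, 27, 47, 31, 28, 57, 69, 90, 97, 93, 87]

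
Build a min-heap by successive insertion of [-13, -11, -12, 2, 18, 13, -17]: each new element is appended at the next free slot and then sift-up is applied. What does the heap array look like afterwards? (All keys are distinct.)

[-17, -11, -13, 2, 18, 13, -12]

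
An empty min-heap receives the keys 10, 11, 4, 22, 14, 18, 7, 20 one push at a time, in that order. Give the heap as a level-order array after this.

[4, 11, 7, 20, 14, 18, 10, 22]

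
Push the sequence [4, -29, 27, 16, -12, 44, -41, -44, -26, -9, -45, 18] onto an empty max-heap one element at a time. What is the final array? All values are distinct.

Insert 4:
  append 4 at index 0 → [4] (no swap needed)
Insert -29:
  append -29 at index 1 → [4, -29] (no swap needed)
Insert 27:
  append 27 at index 2 → [4, -29, 27]
  27 > parent 4 at index 0, swap → [27, -29, 4]
Insert 16:
  append 16 at index 3 → [27, -29, 4, 16]
  16 > parent -29 at index 1, swap → [27, 16, 4, -29]
Insert -12:
  append -12 at index 4 → [27, 16, 4, -29, -12] (no swap needed)
Insert 44:
  append 44 at index 5 → [27, 16, 4, -29, -12, 44]
  44 > parent 4 at index 2, swap → [27, 16, 44, -29, -12, 4]
  44 > parent 27 at index 0, swap → [44, 16, 27, -29, -12, 4]
Insert -41:
  append -41 at index 6 → [44, 16, 27, -29, -12, 4, -41] (no swap needed)
Insert -44:
  append -44 at index 7 → [44, 16, 27, -29, -12, 4, -41, -44] (no swap needed)
Insert -26:
  append -26 at index 8 → [44, 16, 27, -29, -12, 4, -41, -44, -26]
  -26 > parent -29 at index 3, swap → [44, 16, 27, -26, -12, 4, -41, -44, -29]
Insert -9:
  append -9 at index 9 → [44, 16, 27, -26, -12, 4, -41, -44, -29, -9]
  -9 > parent -12 at index 4, swap → [44, 16, 27, -26, -9, 4, -41, -44, -29, -12]
Insert -45:
  append -45 at index 10 → [44, 16, 27, -26, -9, 4, -41, -44, -29, -12, -45] (no swap needed)
Insert 18:
  append 18 at index 11 → [44, 16, 27, -26, -9, 4, -41, -44, -29, -12, -45, 18]
  18 > parent 4 at index 5, swap → [44, 16, 27, -26, -9, 18, -41, -44, -29, -12, -45, 4]

[44, 16, 27, -26, -9, 18, -41, -44, -29, -12, -45, 4]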